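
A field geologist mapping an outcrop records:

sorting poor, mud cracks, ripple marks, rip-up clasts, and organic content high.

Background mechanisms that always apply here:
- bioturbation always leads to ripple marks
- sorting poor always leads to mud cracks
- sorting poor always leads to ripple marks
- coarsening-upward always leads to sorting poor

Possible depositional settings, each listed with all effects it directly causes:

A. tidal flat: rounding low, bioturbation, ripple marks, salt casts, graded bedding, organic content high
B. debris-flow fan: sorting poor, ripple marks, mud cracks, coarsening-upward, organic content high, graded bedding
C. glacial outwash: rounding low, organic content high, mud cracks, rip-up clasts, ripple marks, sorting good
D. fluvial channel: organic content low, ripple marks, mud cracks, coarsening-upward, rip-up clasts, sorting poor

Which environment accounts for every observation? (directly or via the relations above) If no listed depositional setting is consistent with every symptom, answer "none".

Testing each hypothesis:
(A) tidal flat — does not account for sorting poor, mud cracks, rip-up clasts
(B) debris-flow fan — does not account for rip-up clasts
(C) glacial outwash — fails on sorting poor (predicts sorting good, not sorting poor)
(D) fluvial channel — sorting poor ✓; mud cracks ✓; ripple marks ✓; rip-up clasts ✓; organic content high ✗
No candidate is consistent with all observations.

none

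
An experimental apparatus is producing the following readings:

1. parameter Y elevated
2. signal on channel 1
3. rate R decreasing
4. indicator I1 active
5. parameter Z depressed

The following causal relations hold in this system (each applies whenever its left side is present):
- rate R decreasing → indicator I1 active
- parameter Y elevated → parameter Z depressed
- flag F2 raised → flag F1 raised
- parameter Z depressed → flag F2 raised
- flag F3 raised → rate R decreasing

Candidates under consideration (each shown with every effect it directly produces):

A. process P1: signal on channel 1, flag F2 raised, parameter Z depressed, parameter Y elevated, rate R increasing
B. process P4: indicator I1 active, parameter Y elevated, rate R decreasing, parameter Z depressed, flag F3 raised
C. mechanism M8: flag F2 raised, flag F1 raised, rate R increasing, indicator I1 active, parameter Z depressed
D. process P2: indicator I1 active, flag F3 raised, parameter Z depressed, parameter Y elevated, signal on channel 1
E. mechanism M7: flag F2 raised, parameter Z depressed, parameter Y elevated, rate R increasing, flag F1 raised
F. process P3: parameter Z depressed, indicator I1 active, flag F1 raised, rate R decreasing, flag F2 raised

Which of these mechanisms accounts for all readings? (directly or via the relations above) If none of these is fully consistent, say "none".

D

Testing each hypothesis:
(A) process P1 — parameter Y elevated +; signal on channel 1 +; rate R decreasing -; indicator I1 active -; parameter Z depressed +
(B) process P4 — does not account for signal on channel 1
(C) mechanism M8 — parameter Y elevated -; signal on channel 1 -; rate R decreasing -; indicator I1 active +; parameter Z depressed +
(D) process P2 — parameter Y elevated +; signal on channel 1 +; rate R decreasing + (through flag F3 raised → rate R decreasing); indicator I1 active +; parameter Z depressed +
(E) mechanism M7 — fails on signal on channel 1, rate R decreasing, indicator I1 active (predicts rate R increasing, not rate R decreasing)
(F) process P3 — does not account for parameter Y elevated, signal on channel 1
Only (D) is consistent with every observation.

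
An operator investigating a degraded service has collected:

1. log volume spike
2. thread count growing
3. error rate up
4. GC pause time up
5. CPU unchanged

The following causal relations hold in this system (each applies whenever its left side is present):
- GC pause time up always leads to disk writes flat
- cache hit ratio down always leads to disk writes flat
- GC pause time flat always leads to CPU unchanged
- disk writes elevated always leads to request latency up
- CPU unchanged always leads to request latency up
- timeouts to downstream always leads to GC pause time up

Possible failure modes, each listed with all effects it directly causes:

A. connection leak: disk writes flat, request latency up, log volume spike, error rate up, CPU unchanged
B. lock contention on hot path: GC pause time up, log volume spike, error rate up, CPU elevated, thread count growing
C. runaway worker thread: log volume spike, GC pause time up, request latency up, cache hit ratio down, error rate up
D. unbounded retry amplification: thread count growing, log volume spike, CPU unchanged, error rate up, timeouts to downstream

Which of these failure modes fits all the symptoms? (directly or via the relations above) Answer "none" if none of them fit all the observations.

Per-candidate check:
(A) connection leak — log volume spike +; thread count growing -; error rate up +; GC pause time up -; CPU unchanged +
(B) lock contention on hot path — fails on CPU unchanged (predicts CPU elevated, not CPU unchanged)
(C) runaway worker thread — does not account for thread count growing, CPU unchanged
(D) unbounded retry amplification — accounts for every observation (GC pause time up by timeouts to downstream → GC pause time up)
(D) is the only candidate with no mismatches.

D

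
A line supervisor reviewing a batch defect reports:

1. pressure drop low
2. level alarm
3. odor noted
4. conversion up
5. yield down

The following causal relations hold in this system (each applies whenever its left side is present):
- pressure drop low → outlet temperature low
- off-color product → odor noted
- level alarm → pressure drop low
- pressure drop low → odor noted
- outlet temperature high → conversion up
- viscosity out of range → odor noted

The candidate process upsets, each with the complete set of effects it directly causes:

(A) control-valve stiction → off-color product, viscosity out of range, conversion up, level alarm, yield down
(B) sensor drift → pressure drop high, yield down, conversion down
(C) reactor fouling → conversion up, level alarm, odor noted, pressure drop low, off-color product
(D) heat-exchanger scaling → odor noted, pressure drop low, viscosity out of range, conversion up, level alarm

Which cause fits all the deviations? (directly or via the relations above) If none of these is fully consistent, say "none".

Per-candidate check:
(A) control-valve stiction — pressure drop low ✓ (through level alarm → pressure drop low); level alarm ✓; odor noted ✓ (through viscosity out of range → odor noted); conversion up ✓; yield down ✓
(B) sensor drift — pressure drop low ✗; level alarm ✗; odor noted ✗; conversion up ✗; yield down ✓
(C) reactor fouling — does not account for yield down
(D) heat-exchanger scaling — pressure drop low ✓; level alarm ✓; odor noted ✓; conversion up ✓; yield down ✗
(A) alone accounts for all the evidence.

A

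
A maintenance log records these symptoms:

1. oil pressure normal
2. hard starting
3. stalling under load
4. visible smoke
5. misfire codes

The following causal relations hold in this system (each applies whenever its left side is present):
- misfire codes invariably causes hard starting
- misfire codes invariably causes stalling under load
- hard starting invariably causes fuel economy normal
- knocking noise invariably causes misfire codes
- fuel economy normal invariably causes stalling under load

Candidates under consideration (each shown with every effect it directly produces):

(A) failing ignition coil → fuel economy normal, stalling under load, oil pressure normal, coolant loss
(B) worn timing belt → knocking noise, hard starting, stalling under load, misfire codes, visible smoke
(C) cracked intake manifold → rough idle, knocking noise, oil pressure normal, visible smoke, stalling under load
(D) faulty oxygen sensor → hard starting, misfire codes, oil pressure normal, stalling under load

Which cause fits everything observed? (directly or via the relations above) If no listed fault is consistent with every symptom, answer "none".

C

Testing each hypothesis:
(A) failing ignition coil — does not account for hard starting, visible smoke, misfire codes
(B) worn timing belt — does not account for oil pressure normal
(C) cracked intake manifold — oil pressure normal match; hard starting match (through knocking noise → misfire codes → hard starting); stalling under load match; visible smoke match; misfire codes match (through knocking noise → misfire codes)
(D) faulty oxygen sensor — oil pressure normal match; hard starting match; stalling under load match; visible smoke miss; misfire codes match
(C) alone accounts for all the evidence.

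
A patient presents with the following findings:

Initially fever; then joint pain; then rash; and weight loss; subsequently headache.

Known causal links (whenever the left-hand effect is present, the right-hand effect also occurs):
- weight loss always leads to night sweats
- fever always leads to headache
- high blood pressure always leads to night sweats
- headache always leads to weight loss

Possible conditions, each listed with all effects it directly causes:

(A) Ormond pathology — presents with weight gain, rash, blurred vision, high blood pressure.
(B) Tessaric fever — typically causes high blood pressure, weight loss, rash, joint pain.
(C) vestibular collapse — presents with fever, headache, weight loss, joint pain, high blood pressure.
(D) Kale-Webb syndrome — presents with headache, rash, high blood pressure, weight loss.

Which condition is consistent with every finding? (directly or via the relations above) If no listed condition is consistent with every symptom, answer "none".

none

Per-candidate check:
(A) Ormond pathology — fever NO; joint pain NO; rash yes; weight loss NO; headache NO
(B) Tessaric fever — does not account for fever, headache
(C) vestibular collapse — does not account for rash
(D) Kale-Webb syndrome — does not account for fever, joint pain
Every candidate fails on at least one observation.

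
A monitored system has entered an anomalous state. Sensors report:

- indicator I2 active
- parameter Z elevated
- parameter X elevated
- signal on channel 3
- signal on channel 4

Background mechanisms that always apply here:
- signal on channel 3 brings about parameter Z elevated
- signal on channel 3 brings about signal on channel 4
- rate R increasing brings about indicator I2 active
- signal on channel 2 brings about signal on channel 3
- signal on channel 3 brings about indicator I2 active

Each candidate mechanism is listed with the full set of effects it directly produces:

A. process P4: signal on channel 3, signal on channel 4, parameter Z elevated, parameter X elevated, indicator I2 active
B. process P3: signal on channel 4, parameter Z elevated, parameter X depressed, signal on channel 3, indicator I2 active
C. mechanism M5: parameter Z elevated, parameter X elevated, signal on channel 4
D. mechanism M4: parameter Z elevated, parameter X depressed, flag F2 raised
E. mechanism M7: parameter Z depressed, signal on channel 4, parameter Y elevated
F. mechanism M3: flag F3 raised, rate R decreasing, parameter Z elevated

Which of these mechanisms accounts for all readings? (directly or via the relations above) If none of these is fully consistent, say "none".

A

Checking each candidate against the observations:
(A) process P4 — accounts for every observation
(B) process P3 — indicator I2 active +; parameter Z elevated +; parameter X elevated -; signal on channel 3 +; signal on channel 4 +
(C) mechanism M5 — indicator I2 active -; parameter Z elevated +; parameter X elevated +; signal on channel 3 -; signal on channel 4 +
(D) mechanism M4 — indicator I2 active -; parameter Z elevated +; parameter X elevated -; signal on channel 3 -; signal on channel 4 -
(E) mechanism M7 — indicator I2 active -; parameter Z elevated -; parameter X elevated -; signal on channel 3 -; signal on channel 4 +
(F) mechanism M3 — does not account for indicator I2 active, parameter X elevated, signal on channel 3, signal on channel 4
(A) is the only candidate with no mismatches.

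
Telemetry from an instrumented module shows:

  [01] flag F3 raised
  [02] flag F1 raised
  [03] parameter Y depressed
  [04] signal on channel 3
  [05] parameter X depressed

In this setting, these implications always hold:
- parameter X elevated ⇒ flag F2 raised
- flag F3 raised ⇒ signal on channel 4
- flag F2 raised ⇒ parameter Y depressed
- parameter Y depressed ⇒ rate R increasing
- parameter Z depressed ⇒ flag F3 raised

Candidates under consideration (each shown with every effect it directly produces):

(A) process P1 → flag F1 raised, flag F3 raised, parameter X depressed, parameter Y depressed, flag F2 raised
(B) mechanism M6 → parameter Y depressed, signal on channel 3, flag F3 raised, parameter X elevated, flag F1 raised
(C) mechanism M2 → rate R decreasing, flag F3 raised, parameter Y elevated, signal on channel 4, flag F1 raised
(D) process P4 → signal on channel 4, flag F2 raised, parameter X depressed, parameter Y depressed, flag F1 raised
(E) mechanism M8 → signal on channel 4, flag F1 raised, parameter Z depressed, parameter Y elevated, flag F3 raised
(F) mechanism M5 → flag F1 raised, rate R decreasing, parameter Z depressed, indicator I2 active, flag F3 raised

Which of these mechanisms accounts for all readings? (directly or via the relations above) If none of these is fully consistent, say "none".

none

Checking each candidate against the observations:
(A) process P1 — does not account for signal on channel 3
(B) mechanism M6 — fails on parameter X depressed (predicts parameter X elevated, not parameter X depressed)
(C) mechanism M2 — fails on parameter Y depressed, signal on channel 3, parameter X depressed (predicts parameter Y elevated, not parameter Y depressed)
(D) process P4 — flag F3 raised -; flag F1 raised +; parameter Y depressed +; signal on channel 3 -; parameter X depressed +
(E) mechanism M8 — fails on parameter Y depressed, signal on channel 3, parameter X depressed (predicts parameter Y elevated, not parameter Y depressed)
(F) mechanism M5 — does not account for parameter Y depressed, signal on channel 3, parameter X depressed
No candidate is consistent with all observations.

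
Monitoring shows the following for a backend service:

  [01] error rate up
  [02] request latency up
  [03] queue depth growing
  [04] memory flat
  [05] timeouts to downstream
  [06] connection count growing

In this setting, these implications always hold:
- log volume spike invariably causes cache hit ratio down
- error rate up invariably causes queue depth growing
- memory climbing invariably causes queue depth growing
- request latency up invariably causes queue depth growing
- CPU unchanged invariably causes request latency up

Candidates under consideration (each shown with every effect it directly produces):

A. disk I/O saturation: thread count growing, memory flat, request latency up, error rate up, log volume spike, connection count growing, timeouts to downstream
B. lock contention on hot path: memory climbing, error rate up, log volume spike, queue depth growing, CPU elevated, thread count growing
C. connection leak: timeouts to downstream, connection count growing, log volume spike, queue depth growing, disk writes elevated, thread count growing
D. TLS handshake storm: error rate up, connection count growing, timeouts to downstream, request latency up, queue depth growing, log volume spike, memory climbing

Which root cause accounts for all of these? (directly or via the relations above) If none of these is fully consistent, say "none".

Per-candidate check:
(A) disk I/O saturation — error rate up match; request latency up match; queue depth growing match (by error rate up → queue depth growing); memory flat match; timeouts to downstream match; connection count growing match
(B) lock contention on hot path — error rate up match; request latency up miss; queue depth growing match; memory flat miss; timeouts to downstream miss; connection count growing miss
(C) connection leak — error rate up miss; request latency up miss; queue depth growing match; memory flat miss; timeouts to downstream match; connection count growing match
(D) TLS handshake storm — error rate up match; request latency up match; queue depth growing match; memory flat miss; timeouts to downstream match; connection count growing match
(A) is the only candidate with no mismatches.

A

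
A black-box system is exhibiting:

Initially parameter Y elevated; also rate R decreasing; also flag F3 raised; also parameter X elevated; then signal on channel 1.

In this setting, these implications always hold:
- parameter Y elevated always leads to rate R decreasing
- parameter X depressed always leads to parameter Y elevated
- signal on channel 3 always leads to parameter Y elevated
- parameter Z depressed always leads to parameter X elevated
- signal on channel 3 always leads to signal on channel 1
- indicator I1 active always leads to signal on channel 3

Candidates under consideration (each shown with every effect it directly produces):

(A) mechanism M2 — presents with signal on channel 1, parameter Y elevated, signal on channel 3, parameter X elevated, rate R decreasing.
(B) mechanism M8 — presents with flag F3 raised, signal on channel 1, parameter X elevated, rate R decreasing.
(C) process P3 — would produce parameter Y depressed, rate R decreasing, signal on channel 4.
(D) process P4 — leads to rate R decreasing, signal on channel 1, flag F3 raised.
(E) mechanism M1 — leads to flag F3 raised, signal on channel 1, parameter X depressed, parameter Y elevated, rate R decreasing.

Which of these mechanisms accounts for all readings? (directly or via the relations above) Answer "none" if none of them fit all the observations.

none

Checking each candidate against the observations:
(A) mechanism M2 — parameter Y elevated yes; rate R decreasing yes; flag F3 raised NO; parameter X elevated yes; signal on channel 1 yes
(B) mechanism M8 — parameter Y elevated NO; rate R decreasing yes; flag F3 raised yes; parameter X elevated yes; signal on channel 1 yes
(C) process P3 — parameter Y elevated NO; rate R decreasing yes; flag F3 raised NO; parameter X elevated NO; signal on channel 1 NO
(D) process P4 — does not account for parameter Y elevated, parameter X elevated
(E) mechanism M1 — fails on parameter X elevated (predicts parameter X depressed, not parameter X elevated)
Every candidate fails on at least one observation.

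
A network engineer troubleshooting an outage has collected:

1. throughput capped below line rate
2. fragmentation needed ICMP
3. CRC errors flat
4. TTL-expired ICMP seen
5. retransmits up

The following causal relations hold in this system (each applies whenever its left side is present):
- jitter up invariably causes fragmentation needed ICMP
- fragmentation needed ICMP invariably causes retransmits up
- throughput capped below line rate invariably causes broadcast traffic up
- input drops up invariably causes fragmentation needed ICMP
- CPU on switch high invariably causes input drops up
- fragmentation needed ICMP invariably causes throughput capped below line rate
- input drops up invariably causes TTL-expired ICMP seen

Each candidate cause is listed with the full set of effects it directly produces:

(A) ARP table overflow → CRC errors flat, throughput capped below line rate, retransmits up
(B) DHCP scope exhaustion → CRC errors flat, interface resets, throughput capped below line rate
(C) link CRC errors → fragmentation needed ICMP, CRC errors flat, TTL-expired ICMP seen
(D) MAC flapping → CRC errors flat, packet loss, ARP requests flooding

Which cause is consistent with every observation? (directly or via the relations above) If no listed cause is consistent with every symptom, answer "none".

Checking each candidate against the observations:
(A) ARP table overflow — throughput capped below line rate ✓; fragmentation needed ICMP ✗; CRC errors flat ✓; TTL-expired ICMP seen ✗; retransmits up ✓
(B) DHCP scope exhaustion — throughput capped below line rate ✓; fragmentation needed ICMP ✗; CRC errors flat ✓; TTL-expired ICMP seen ✗; retransmits up ✗
(C) link CRC errors — throughput capped below line rate ✓ (through fragmentation needed ICMP → throughput capped below line rate); fragmentation needed ICMP ✓; CRC errors flat ✓; TTL-expired ICMP seen ✓; retransmits up ✓ (through fragmentation needed ICMP → retransmits up)
(D) MAC flapping — does not account for throughput capped below line rate, fragmentation needed ICMP, TTL-expired ICMP seen, retransmits up
(C) alone accounts for all the evidence.

C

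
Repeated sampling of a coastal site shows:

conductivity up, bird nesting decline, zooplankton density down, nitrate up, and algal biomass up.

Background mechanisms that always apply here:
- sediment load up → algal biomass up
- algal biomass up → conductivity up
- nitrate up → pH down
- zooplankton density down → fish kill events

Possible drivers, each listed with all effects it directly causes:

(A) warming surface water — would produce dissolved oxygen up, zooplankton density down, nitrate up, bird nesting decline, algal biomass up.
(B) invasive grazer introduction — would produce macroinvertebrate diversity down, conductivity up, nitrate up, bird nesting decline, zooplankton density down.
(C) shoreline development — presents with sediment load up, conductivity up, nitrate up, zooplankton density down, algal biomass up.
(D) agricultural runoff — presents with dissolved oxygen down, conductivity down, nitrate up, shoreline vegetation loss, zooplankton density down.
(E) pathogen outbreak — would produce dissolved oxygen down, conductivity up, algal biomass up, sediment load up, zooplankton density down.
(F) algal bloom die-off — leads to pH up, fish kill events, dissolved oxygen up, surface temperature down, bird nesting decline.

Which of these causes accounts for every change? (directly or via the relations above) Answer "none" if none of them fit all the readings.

Per-candidate check:
(A) warming surface water — accounts for every observation (conductivity up through algal biomass up → conductivity up)
(B) invasive grazer introduction — conductivity up yes; bird nesting decline yes; zooplankton density down yes; nitrate up yes; algal biomass up NO
(C) shoreline development — conductivity up yes; bird nesting decline NO; zooplankton density down yes; nitrate up yes; algal biomass up yes
(D) agricultural runoff — conductivity up NO; bird nesting decline NO; zooplankton density down yes; nitrate up yes; algal biomass up NO
(E) pathogen outbreak — does not account for bird nesting decline, nitrate up
(F) algal bloom die-off — conductivity up NO; bird nesting decline yes; zooplankton density down NO; nitrate up NO; algal biomass up NO
(A) alone accounts for all the evidence.

A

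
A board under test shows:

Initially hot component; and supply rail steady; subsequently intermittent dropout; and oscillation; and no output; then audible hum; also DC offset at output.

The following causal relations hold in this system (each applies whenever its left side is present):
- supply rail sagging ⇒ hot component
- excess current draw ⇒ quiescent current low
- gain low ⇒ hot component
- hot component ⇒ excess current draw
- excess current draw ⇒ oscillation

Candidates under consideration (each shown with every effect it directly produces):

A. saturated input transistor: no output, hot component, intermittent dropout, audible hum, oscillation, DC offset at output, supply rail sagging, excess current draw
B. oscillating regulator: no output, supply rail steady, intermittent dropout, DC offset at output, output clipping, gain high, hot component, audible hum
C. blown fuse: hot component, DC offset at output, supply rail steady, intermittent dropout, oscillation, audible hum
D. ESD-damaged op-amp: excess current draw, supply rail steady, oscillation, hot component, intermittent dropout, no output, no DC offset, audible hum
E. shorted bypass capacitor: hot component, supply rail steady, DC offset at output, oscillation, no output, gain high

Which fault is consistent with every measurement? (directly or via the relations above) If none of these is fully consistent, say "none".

B

Checking each candidate against the observations:
(A) saturated input transistor — hot component ✓; supply rail steady ✗; intermittent dropout ✓; oscillation ✓; no output ✓; audible hum ✓; DC offset at output ✓
(B) oscillating regulator — accounts for every observation (oscillation via hot component → excess current draw → oscillation)
(C) blown fuse — hot component ✓; supply rail steady ✓; intermittent dropout ✓; oscillation ✓; no output ✗; audible hum ✓; DC offset at output ✓
(D) ESD-damaged op-amp — hot component ✓; supply rail steady ✓; intermittent dropout ✓; oscillation ✓; no output ✓; audible hum ✓; DC offset at output ✗
(E) shorted bypass capacitor — hot component ✓; supply rail steady ✓; intermittent dropout ✗; oscillation ✓; no output ✓; audible hum ✗; DC offset at output ✓
(B) is the only candidate with no mismatches.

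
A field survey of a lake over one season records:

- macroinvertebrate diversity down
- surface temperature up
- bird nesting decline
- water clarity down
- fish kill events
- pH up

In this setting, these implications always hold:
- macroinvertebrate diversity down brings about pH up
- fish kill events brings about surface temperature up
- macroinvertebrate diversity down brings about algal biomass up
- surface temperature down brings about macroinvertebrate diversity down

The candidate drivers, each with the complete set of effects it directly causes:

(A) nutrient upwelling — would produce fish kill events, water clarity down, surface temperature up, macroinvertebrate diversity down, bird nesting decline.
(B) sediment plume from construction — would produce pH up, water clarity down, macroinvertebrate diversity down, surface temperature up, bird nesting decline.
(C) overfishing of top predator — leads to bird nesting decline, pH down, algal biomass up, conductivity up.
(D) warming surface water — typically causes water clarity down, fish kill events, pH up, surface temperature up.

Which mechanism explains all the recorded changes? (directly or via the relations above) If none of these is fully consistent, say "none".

Checking each candidate against the observations:
(A) nutrient upwelling — accounts for every observation (pH up by macroinvertebrate diversity down → pH up)
(B) sediment plume from construction — does not account for fish kill events
(C) overfishing of top predator — fails on macroinvertebrate diversity down, surface temperature up, water clarity down, fish kill events, pH up (predicts pH down, not pH up)
(D) warming surface water — macroinvertebrate diversity down -; surface temperature up +; bird nesting decline -; water clarity down +; fish kill events +; pH up +
Only (A) is consistent with every observation.

A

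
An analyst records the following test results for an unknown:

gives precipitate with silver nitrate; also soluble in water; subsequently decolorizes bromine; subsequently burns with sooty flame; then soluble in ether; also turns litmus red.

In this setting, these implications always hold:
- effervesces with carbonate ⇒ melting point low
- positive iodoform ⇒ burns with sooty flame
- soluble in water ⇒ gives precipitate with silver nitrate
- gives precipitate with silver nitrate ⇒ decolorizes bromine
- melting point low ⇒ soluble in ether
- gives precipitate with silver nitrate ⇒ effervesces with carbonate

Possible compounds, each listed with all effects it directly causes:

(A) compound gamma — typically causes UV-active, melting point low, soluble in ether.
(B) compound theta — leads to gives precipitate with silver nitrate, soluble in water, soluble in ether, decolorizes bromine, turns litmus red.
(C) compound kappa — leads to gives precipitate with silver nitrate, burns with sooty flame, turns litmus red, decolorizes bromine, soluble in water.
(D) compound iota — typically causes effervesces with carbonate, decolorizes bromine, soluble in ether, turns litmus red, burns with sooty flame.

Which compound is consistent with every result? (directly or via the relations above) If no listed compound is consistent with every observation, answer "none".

Checking each candidate against the observations:
(A) compound gamma — gives precipitate with silver nitrate -; soluble in water -; decolorizes bromine -; burns with sooty flame -; soluble in ether +; turns litmus red -
(B) compound theta — gives precipitate with silver nitrate +; soluble in water +; decolorizes bromine +; burns with sooty flame -; soluble in ether +; turns litmus red +
(C) compound kappa — gives precipitate with silver nitrate +; soluble in water +; decolorizes bromine +; burns with sooty flame +; soluble in ether + (by gives precipitate with silver nitrate → effervesces with carbonate → melting point low → soluble in ether); turns litmus red +
(D) compound iota — does not account for gives precipitate with silver nitrate, soluble in water
Only (C) is consistent with every observation.

C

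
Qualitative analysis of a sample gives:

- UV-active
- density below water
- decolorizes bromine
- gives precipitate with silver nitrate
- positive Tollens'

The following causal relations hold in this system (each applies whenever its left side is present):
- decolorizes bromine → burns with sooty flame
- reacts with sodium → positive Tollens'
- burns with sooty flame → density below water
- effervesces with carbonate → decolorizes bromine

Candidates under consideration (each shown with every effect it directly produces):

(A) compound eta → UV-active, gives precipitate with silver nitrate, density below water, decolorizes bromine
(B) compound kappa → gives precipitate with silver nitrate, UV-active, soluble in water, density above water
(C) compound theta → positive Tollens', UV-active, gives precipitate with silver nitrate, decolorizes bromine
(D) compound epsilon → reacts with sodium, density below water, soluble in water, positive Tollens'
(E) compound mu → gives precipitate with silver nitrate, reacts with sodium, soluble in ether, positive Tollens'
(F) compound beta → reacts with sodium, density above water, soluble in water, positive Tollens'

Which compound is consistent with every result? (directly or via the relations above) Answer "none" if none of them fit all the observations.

Checking each candidate against the observations:
(A) compound eta — UV-active +; density below water +; decolorizes bromine +; gives precipitate with silver nitrate +; positive Tollens' -
(B) compound kappa — fails on density below water, decolorizes bromine, positive Tollens' (predicts density above water, not density below water)
(C) compound theta — accounts for every observation (density below water via decolorizes bromine → burns with sooty flame → density below water)
(D) compound epsilon — UV-active -; density below water +; decolorizes bromine -; gives precipitate with silver nitrate -; positive Tollens' +
(E) compound mu — does not account for UV-active, density below water, decolorizes bromine
(F) compound beta — fails on UV-active, density below water, decolorizes bromine, gives precipitate with silver nitrate (predicts density above water, not density below water)
(C) alone accounts for all the evidence.

C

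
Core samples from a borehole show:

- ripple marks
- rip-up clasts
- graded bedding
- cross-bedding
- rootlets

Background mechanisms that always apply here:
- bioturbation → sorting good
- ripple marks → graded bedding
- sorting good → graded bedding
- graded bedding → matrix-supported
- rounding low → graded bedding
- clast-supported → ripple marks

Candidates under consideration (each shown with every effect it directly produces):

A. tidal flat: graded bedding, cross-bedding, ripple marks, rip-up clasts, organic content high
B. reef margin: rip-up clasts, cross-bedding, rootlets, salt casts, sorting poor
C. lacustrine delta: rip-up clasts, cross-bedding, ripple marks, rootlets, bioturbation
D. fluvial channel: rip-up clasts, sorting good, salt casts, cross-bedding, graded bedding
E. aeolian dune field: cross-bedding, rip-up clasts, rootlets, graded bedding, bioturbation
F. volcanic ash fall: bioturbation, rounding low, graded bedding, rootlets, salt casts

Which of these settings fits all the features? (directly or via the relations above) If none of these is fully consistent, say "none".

For each candidate, compare predicted effects to what was observed:
(A) tidal flat — does not account for rootlets
(B) reef margin — does not account for ripple marks, graded bedding
(C) lacustrine delta — accounts for every observation (graded bedding by ripple marks → graded bedding)
(D) fluvial channel — does not account for ripple marks, rootlets
(E) aeolian dune field — ripple marks miss; rip-up clasts match; graded bedding match; cross-bedding match; rootlets match
(F) volcanic ash fall — does not account for ripple marks, rip-up clasts, cross-bedding
Only (C) is consistent with every observation.

C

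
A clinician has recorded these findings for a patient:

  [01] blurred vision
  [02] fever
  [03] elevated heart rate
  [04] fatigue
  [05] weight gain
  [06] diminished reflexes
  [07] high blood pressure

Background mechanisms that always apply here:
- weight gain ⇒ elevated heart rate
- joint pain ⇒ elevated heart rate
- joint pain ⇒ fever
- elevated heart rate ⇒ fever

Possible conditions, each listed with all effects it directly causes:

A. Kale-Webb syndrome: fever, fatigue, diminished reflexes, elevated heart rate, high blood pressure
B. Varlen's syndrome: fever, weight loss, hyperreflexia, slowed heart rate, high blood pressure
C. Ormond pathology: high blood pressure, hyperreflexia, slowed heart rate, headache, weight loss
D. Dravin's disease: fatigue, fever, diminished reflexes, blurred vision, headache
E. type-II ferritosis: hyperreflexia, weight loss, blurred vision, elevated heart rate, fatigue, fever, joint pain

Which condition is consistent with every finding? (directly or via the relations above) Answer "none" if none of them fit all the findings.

none

Per-candidate check:
(A) Kale-Webb syndrome — does not account for blurred vision, weight gain
(B) Varlen's syndrome — blurred vision miss; fever match; elevated heart rate miss; fatigue miss; weight gain miss; diminished reflexes miss; high blood pressure match
(C) Ormond pathology — fails on blurred vision, fever, elevated heart rate, fatigue, weight gain, diminished reflexes (predicts slowed heart rate, not elevated heart rate; predicts weight loss, not weight gain; predicts hyperreflexia, not diminished reflexes)
(D) Dravin's disease — does not account for elevated heart rate, weight gain, high blood pressure
(E) type-II ferritosis — fails on weight gain, diminished reflexes, high blood pressure (predicts weight loss, not weight gain; predicts hyperreflexia, not diminished reflexes)
Every candidate fails on at least one observation.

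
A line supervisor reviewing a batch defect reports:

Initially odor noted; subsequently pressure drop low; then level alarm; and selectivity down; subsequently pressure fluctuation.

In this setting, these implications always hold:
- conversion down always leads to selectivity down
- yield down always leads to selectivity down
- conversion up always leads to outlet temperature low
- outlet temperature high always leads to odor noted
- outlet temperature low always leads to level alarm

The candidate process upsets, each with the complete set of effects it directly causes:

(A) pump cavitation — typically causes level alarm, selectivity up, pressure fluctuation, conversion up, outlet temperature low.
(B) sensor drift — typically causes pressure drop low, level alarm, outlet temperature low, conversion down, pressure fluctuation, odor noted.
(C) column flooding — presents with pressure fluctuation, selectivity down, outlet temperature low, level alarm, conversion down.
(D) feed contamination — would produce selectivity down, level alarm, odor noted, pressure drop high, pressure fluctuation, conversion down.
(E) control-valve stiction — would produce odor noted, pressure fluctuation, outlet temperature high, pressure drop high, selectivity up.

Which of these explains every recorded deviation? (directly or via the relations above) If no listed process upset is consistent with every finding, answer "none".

B

Testing each hypothesis:
(A) pump cavitation — fails on odor noted, pressure drop low, selectivity down (predicts selectivity up, not selectivity down)
(B) sensor drift — odor noted yes; pressure drop low yes; level alarm yes; selectivity down yes (via conversion down → selectivity down); pressure fluctuation yes
(C) column flooding — does not account for odor noted, pressure drop low
(D) feed contamination — odor noted yes; pressure drop low NO; level alarm yes; selectivity down yes; pressure fluctuation yes
(E) control-valve stiction — odor noted yes; pressure drop low NO; level alarm NO; selectivity down NO; pressure fluctuation yes
(B) is the only candidate with no mismatches.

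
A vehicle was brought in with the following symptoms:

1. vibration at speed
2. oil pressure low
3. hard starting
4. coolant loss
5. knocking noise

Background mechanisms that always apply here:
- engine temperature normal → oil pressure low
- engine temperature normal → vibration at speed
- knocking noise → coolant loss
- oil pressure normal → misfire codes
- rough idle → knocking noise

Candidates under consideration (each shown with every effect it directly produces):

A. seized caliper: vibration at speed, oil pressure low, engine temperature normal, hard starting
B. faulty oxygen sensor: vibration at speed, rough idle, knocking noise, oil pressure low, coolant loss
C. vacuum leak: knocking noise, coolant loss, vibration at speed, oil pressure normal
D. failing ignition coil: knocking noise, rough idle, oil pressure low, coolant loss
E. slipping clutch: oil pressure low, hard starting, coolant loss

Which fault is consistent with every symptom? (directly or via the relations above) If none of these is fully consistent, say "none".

none

Testing each hypothesis:
(A) seized caliper — vibration at speed ✓; oil pressure low ✓; hard starting ✓; coolant loss ✗; knocking noise ✗
(B) faulty oxygen sensor — vibration at speed ✓; oil pressure low ✓; hard starting ✗; coolant loss ✓; knocking noise ✓
(C) vacuum leak — fails on oil pressure low, hard starting (predicts oil pressure normal, not oil pressure low)
(D) failing ignition coil — does not account for vibration at speed, hard starting
(E) slipping clutch — vibration at speed ✗; oil pressure low ✓; hard starting ✓; coolant loss ✓; knocking noise ✗
No candidate is consistent with all observations.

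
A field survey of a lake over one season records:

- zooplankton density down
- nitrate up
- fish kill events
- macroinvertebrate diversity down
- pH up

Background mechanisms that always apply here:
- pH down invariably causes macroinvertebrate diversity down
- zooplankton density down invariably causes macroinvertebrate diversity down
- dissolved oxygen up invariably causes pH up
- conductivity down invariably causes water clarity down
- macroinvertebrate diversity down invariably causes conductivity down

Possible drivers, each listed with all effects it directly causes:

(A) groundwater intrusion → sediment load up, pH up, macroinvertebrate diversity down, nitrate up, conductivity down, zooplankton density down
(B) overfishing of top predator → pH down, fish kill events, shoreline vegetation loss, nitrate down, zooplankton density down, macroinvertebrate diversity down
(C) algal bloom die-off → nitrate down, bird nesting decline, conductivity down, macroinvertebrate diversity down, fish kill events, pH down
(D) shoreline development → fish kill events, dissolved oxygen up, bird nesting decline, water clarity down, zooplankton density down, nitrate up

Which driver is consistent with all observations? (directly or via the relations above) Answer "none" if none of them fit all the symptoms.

D

Testing each hypothesis:
(A) groundwater intrusion — does not account for fish kill events
(B) overfishing of top predator — zooplankton density down ✓; nitrate up ✗; fish kill events ✓; macroinvertebrate diversity down ✓; pH up ✗
(C) algal bloom die-off — fails on zooplankton density down, nitrate up, pH up (predicts nitrate down, not nitrate up; predicts pH down, not pH up)
(D) shoreline development — accounts for every observation (macroinvertebrate diversity down via zooplankton density down → macroinvertebrate diversity down)
(D) alone accounts for all the evidence.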